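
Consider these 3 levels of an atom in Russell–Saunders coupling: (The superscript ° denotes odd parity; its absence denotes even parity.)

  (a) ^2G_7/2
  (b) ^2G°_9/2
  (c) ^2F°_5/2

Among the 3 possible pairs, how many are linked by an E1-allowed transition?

(a)–(b): allowed.
(a)–(c): allowed.
(b)–(c): forbidden (parity, ΔJ).
Allowed pairs: 2 of 3.

2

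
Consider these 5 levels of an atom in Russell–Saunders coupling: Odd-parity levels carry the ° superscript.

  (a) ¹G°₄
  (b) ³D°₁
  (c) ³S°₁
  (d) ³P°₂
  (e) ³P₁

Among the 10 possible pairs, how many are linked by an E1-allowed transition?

(a)–(b): forbidden (parity, ΔS, ΔL, ΔJ).
(a)–(c): forbidden (parity, ΔS, ΔL, ΔJ).
(a)–(d): forbidden (parity, ΔS, ΔL, ΔJ).
(a)–(e): forbidden (ΔS, ΔL, ΔJ).
(b)–(c): forbidden (parity, ΔL).
(b)–(d): forbidden (parity).
(b)–(e): allowed.
(c)–(d): forbidden (parity).
(c)–(e): allowed.
(d)–(e): allowed.
Allowed pairs: 3 of 10.

3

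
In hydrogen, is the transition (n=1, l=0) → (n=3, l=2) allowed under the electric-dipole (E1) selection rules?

forbidden

Initial l = 0, final l = 2, so Δl = +2. E1 requires Δl = ±1: ✗.
The transition is electric-dipole forbidden.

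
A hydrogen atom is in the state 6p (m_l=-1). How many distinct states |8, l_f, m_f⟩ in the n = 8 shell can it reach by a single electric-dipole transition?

E1 requires Δl = ±1, so l_f ∈ {0, 2}; with 0 ≤ l_f ≤ n_f−1 = 7, the allowed l_f values are {0, 2}.
For l_f = 0: m_f ∈ {m_i−1, m_i, m_i+1} ∩ [−0, 0] = {0} → 1 state.
For l_f = 2: m_f ∈ {m_i−1, m_i, m_i+1} ∩ [−2, 2] = {-2, -1, 0} → 3 states.
Total: 4.

4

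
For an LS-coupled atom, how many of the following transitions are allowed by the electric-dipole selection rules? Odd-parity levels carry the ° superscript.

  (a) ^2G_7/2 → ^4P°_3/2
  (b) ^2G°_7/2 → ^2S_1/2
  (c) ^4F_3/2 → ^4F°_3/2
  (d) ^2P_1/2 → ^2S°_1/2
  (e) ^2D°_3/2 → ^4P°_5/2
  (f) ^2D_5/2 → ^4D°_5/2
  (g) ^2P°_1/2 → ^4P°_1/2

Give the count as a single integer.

2

(a) forbidden (ΔS, ΔL, ΔJ fail)
(b) forbidden (ΔL, ΔJ fail)
(c) allowed
(d) allowed
(e) forbidden (parity, ΔS fail)
(f) forbidden (ΔS fails)
(g) forbidden (parity, ΔS fail)
Total allowed: 2 of 7.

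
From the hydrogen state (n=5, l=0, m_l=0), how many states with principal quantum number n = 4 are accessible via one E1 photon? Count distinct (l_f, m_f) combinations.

E1 requires Δl = ±1, so l_f ∈ {-1, 1}; with 0 ≤ l_f ≤ n_f−1 = 3, the allowed l_f values are {1}.
For l_f = 1: m_f ∈ {m_i−1, m_i, m_i+1} ∩ [−1, 1] = {-1, 0, 1} → 3 states.
Total: 3.

3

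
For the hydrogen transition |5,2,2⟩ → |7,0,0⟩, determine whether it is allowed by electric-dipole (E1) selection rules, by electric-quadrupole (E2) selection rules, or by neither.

Δl = 0 − 2 = -2; l_i + l_f = 2.
Δm_l = -2.
E1 (Δl = ±1, |Δm_l| ≤ 1): not satisfied.
E2 (Δl = 0,±2, l_i+l_f ≥ 2, |Δm_l| ≤ 2): satisfied.

E2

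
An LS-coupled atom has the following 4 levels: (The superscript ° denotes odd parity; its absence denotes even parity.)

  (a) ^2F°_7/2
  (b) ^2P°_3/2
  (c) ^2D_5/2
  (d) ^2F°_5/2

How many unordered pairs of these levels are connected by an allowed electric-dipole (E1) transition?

3

(a)–(b): forbidden (parity, ΔL, ΔJ).
(a)–(c): allowed.
(a)–(d): forbidden (parity).
(b)–(c): allowed.
(b)–(d): forbidden (parity, ΔL).
(c)–(d): allowed.
Allowed pairs: 3 of 6.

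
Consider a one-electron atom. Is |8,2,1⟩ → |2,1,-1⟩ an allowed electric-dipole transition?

Initial l = 2, final l = 1, so Δl = -1. E1 requires Δl = ±1: ✓.
m_l: 1 → -1 (Δm_l = -2). |Δm_l| ≤ 1 ✗.
The transition is electric-dipole forbidden.

forbidden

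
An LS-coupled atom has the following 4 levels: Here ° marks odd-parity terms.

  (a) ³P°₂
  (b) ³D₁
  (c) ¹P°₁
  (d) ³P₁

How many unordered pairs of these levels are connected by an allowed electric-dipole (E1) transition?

(a)–(b): allowed.
(a)–(c): forbidden (parity, ΔS).
(a)–(d): allowed.
(b)–(c): forbidden (ΔS).
(b)–(d): forbidden (parity).
(c)–(d): forbidden (ΔS).
Allowed pairs: 2 of 6.

2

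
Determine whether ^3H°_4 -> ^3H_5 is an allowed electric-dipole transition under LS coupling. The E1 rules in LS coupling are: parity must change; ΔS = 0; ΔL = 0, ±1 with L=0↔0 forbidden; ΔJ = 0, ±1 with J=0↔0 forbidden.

allowed

Reading off the term symbols: S 1→1, L 5→5, J 4→5, parity odd→even.
ΔJ = 0, ±1 (not J=0↔0): J: 4 → 5, ΔJ = +1 — ✓.
ΔS = 0: S: 1 → 1 — ✓.
Parity must change: odd → even — ✓.
ΔL = 0, ±1 (not L=0↔0): L: 5 → 5, ΔL = +0 — ✓.
All four E1 rules are satisfied.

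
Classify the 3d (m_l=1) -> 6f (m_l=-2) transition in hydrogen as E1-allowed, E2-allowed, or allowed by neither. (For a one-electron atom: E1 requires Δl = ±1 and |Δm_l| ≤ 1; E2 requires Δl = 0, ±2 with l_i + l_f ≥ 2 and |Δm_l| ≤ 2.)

neither

Δl = 3 − 2 = +1; l_i + l_f = 5.
Δm_l = -3.
E1 (Δl = ±1, |Δm_l| ≤ 1): not satisfied.
E2 (Δl = 0,±2, l_i+l_f ≥ 2, |Δm_l| ≤ 2): not satisfied.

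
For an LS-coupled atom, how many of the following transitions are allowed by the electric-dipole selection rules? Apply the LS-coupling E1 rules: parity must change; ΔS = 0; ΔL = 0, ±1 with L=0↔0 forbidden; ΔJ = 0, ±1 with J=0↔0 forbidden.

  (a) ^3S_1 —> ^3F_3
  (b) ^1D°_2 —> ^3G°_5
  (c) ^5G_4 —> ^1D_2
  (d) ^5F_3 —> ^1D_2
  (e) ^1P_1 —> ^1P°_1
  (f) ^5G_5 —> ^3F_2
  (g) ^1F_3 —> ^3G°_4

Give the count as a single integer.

1

(a) forbidden (parity, ΔL, ΔJ fail)
(b) forbidden (parity, ΔS, ΔL, ΔJ fail)
(c) forbidden (parity, ΔS, ΔL, ΔJ fail)
(d) forbidden (parity, ΔS fail)
(e) allowed
(f) forbidden (parity, ΔS, ΔJ fail)
(g) forbidden (ΔS fails)
Total allowed: 1 of 7.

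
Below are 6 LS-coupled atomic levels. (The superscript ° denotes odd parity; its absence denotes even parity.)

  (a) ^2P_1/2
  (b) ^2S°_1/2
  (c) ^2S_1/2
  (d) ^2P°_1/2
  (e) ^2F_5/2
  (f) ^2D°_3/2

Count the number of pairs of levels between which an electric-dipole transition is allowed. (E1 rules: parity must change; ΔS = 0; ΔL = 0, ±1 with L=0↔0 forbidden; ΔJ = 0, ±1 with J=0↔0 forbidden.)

(a)–(b): allowed.
(a)–(c): forbidden (parity).
(a)–(d): allowed.
(a)–(e): forbidden (parity, ΔL, ΔJ).
(a)–(f): allowed.
(b)–(c): forbidden (ΔL).
(b)–(d): forbidden (parity).
(b)–(e): forbidden (ΔL, ΔJ).
(b)–(f): forbidden (parity, ΔL).
(c)–(d): allowed.
(c)–(e): forbidden (parity, ΔL, ΔJ).
(c)–(f): forbidden (ΔL).
(d)–(e): forbidden (ΔL, ΔJ).
(d)–(f): forbidden (parity).
(e)–(f): allowed.
Allowed pairs: 5 of 15.

5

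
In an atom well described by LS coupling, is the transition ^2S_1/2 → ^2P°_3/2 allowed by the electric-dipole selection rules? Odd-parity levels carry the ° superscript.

Reading off the term symbols: S 1/2→1/2, L 0→1, J 1/2→3/2, parity even→odd.
ΔL = 0, ±1 (not L=0↔0): L: 0 → 1, ΔL = +1 — satisfied.
ΔS = 0: S: 1/2 → 1/2 — satisfied.
ΔJ = 0, ±1 (not J=0↔0): J: 1/2 → 3/2, ΔJ = +1 — satisfied.
Parity must change: even → odd — satisfied.
All four E1 rules are satisfied.

allowed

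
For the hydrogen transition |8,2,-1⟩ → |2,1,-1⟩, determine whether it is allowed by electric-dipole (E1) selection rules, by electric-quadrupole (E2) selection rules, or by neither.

Δl = 1 − 2 = -1; l_i + l_f = 3.
Δm_l = +0.
E1 (Δl = ±1, |Δm_l| ≤ 1): satisfied.
E2 (Δl = 0,±2, l_i+l_f ≥ 2, |Δm_l| ≤ 2): not satisfied.

E1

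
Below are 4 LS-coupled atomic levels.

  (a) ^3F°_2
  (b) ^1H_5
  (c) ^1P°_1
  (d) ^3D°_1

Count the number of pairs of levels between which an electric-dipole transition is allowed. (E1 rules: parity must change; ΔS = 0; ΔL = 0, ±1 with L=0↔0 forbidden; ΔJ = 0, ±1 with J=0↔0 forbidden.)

(a)–(b): forbidden (ΔS, ΔL, ΔJ).
(a)–(c): forbidden (parity, ΔS, ΔL).
(a)–(d): forbidden (parity).
(b)–(c): forbidden (ΔL, ΔJ).
(b)–(d): forbidden (ΔS, ΔL, ΔJ).
(c)–(d): forbidden (parity, ΔS).
Allowed pairs: 0 of 6.

0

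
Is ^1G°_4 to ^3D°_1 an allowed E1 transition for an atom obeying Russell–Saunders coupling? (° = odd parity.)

forbidden

Reading off the term symbols: S 0→1, L 4→2, J 4→1, parity odd→odd.
Parity must change: odd → odd — fails.
ΔS = 0: S: 0 → 1 — fails.
ΔL = 0, ±1 (not L=0↔0): L: 4 → 2, ΔL = -2 — fails.
ΔJ = 0, ±1 (not J=0↔0): J: 4 → 1, ΔJ = -3 — fails.
Rule(s) violated: parity, ΔS, ΔL, ΔJ.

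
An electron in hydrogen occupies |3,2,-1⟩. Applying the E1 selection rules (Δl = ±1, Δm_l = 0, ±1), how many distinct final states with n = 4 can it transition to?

5

E1 requires Δl = ±1, so l_f ∈ {1, 3}; with 0 ≤ l_f ≤ n_f−1 = 3, the allowed l_f values are {1, 3}.
For l_f = 1: m_f ∈ {m_i−1, m_i, m_i+1} ∩ [−1, 1] = {-1, 0} → 2 states.
For l_f = 3: m_f ∈ {m_i−1, m_i, m_i+1} ∩ [−3, 3] = {-2, -1, 0} → 3 states.
Total: 5.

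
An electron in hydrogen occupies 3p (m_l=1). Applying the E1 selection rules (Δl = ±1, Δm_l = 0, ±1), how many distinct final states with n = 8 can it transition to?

4

E1 requires Δl = ±1, so l_f ∈ {0, 2}; with 0 ≤ l_f ≤ n_f−1 = 7, the allowed l_f values are {0, 2}.
For l_f = 0: m_f ∈ {m_i−1, m_i, m_i+1} ∩ [−0, 0] = {0} → 1 state.
For l_f = 2: m_f ∈ {m_i−1, m_i, m_i+1} ∩ [−2, 2] = {0, 1, 2} → 3 states.
Total: 4.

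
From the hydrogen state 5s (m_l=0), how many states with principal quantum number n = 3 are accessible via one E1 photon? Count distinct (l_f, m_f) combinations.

E1 requires Δl = ±1, so l_f ∈ {-1, 1}; with 0 ≤ l_f ≤ n_f−1 = 2, the allowed l_f values are {1}.
For l_f = 1: m_f ∈ {m_i−1, m_i, m_i+1} ∩ [−1, 1] = {-1, 0, 1} → 3 states.
Total: 3.

3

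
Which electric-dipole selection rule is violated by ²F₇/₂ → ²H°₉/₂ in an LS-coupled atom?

the ΔL = 0, ±1 rule

Parity must change: even → odd — ✓.
ΔS = 0: S: 1/2 → 1/2 — ✓.
ΔL = 0, ±1 (not L=0↔0): L: 3 → 5, ΔL = +2 — ✗.
ΔJ = 0, ±1 (not J=0↔0): J: 7/2 → 9/2, ΔJ = +1 — ✓.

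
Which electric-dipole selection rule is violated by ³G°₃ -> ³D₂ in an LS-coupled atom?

Initial level: S=1, L=4, J=3, parity odd. Final level: S=1, L=2, J=2, parity even.
ΔL = 0, ±1 (not L=0↔0): L: 4 → 2, ΔL = -2 — ✗.
ΔS = 0: S: 1 → 1 — ✓.
ΔJ = 0, ±1 (not J=0↔0): J: 3 → 2, ΔJ = -1 — ✓.
Parity must change: odd → even — ✓.

the ΔL = 0, ±1 rule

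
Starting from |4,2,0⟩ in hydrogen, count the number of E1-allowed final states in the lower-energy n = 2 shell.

E1 requires Δl = ±1, so l_f ∈ {1, 3}; with 0 ≤ l_f ≤ n_f−1 = 1, the allowed l_f values are {1}.
For l_f = 1: m_f ∈ {m_i−1, m_i, m_i+1} ∩ [−1, 1] = {-1, 0, 1} → 3 states.
Total: 3.

3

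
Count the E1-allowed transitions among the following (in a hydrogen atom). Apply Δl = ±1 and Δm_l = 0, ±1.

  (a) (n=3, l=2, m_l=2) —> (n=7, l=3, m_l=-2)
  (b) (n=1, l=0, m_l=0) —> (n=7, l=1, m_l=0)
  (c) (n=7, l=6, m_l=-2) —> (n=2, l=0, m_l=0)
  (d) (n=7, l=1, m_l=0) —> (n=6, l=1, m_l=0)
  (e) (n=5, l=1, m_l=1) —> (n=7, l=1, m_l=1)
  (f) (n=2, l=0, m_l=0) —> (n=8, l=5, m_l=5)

(a) forbidden — Δm_l = -4 (E1 requires Δm_l = 0, ±1)
(b) allowed
(c) forbidden — Δl = -6 (E1 requires Δl = ±1); Δm_l = +2 (E1 requires Δm_l = 0, ±1)
(d) forbidden — Δl = +0 (E1 requires Δl = ±1)
(e) forbidden — Δl = +0 (E1 requires Δl = ±1)
(f) forbidden — Δl = +5 (E1 requires Δl = ±1); Δm_l = +5 (E1 requires Δm_l = 0, ±1)
Total allowed: 1 of 6.

1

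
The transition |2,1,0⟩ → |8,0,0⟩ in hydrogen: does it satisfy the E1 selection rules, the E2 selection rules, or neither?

Δl = 0 − 1 = -1; l_i + l_f = 1.
Δm_l = +0.
E1 (Δl = ±1, |Δm_l| ≤ 1): satisfied.
E2 (Δl = 0,±2, l_i+l_f ≥ 2, |Δm_l| ≤ 2): not satisfied.

E1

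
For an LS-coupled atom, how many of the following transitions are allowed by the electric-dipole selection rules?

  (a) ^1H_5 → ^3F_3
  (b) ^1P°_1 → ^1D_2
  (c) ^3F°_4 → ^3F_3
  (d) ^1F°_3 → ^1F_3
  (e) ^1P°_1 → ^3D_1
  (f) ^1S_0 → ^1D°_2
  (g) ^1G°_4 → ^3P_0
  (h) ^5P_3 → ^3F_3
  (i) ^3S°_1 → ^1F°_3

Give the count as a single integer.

3

(a) forbidden (parity, ΔS, ΔL, ΔJ fail)
(b) allowed
(c) allowed
(d) allowed
(e) forbidden (ΔS fails)
(f) forbidden (ΔL, ΔJ fail)
(g) forbidden (ΔS, ΔL, ΔJ fail)
(h) forbidden (parity, ΔS, ΔL fail)
(i) forbidden (parity, ΔS, ΔL, ΔJ fail)
Total allowed: 3 of 9.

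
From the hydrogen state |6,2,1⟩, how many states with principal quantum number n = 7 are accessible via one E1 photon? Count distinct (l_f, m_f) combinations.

E1 requires Δl = ±1, so l_f ∈ {1, 3}; with 0 ≤ l_f ≤ n_f−1 = 6, the allowed l_f values are {1, 3}.
For l_f = 1: m_f ∈ {m_i−1, m_i, m_i+1} ∩ [−1, 1] = {0, 1} → 2 states.
For l_f = 3: m_f ∈ {m_i−1, m_i, m_i+1} ∩ [−3, 3] = {0, 1, 2} → 3 states.
Total: 5.

5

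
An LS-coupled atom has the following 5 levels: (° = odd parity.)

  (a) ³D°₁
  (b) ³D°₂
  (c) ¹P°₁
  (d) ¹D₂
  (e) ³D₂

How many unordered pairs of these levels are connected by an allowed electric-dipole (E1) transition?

3

(a)–(b): forbidden (parity).
(a)–(c): forbidden (parity, ΔS).
(a)–(d): forbidden (ΔS).
(a)–(e): allowed.
(b)–(c): forbidden (parity, ΔS).
(b)–(d): forbidden (ΔS).
(b)–(e): allowed.
(c)–(d): allowed.
(c)–(e): forbidden (ΔS).
(d)–(e): forbidden (parity, ΔS).
Allowed pairs: 3 of 10.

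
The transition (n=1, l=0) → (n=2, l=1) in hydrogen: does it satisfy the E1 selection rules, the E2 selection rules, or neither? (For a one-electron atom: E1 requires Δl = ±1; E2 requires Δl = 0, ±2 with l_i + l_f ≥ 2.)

Δl = 1 − 0 = +1; l_i + l_f = 1.
E1 (Δl = ±1): satisfied.
E2 (Δl = 0,±2, l_i+l_f ≥ 2): not satisfied.

E1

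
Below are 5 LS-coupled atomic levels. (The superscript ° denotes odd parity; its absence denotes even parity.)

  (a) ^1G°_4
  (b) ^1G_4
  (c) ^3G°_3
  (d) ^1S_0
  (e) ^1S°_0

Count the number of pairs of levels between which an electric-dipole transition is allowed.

1

(a)–(b): allowed.
(a)–(c): forbidden (parity, ΔS).
(a)–(d): forbidden (ΔL, ΔJ).
(a)–(e): forbidden (parity, ΔL, ΔJ).
(b)–(c): forbidden (ΔS).
(b)–(d): forbidden (parity, ΔL, ΔJ).
(b)–(e): forbidden (ΔL, ΔJ).
(c)–(d): forbidden (ΔS, ΔL, ΔJ).
(c)–(e): forbidden (parity, ΔS, ΔL, ΔJ).
(d)–(e): forbidden (ΔL, ΔJ).
Allowed pairs: 1 of 10.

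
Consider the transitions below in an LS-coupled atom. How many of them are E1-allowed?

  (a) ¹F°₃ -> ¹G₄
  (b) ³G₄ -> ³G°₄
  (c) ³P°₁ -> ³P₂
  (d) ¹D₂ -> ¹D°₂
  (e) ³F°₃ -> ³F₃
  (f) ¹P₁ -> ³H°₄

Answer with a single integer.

(a) allowed
(b) allowed
(c) allowed
(d) allowed
(e) allowed
(f) forbidden (ΔS, ΔL, ΔJ fail)
Total allowed: 5 of 6.

5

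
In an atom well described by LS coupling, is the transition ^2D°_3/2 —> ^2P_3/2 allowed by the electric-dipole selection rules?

Reading off the term symbols: S 1/2→1/2, L 2→1, J 3/2→3/2, parity odd→even.
ΔJ = 0, ±1 (not J=0↔0): J: 3/2 → 3/2, ΔJ = +0 — ok.
ΔS = 0: S: 1/2 → 1/2 — ok.
Parity must change: odd → even — ok.
ΔL = 0, ±1 (not L=0↔0): L: 2 → 1, ΔL = -1 — ok.
All four E1 rules are satisfied.

allowed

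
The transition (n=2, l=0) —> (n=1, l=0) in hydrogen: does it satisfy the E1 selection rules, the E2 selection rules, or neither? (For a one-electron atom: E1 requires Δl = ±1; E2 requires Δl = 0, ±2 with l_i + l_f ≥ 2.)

Δl = 0 − 0 = +0; l_i + l_f = 0.
E1 (Δl = ±1): not satisfied.
E2 (Δl = 0,±2, l_i+l_f ≥ 2): not satisfied.

neither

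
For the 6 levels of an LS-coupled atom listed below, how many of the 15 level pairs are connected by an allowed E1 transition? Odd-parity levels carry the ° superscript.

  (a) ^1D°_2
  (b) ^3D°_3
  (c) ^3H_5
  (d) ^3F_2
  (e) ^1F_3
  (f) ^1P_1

(a)–(b): forbidden (parity, ΔS).
(a)–(c): forbidden (ΔS, ΔL, ΔJ).
(a)–(d): forbidden (ΔS).
(a)–(e): allowed.
(a)–(f): allowed.
(b)–(c): forbidden (ΔL, ΔJ).
(b)–(d): allowed.
(b)–(e): forbidden (ΔS).
(b)–(f): forbidden (ΔS, ΔJ).
(c)–(d): forbidden (parity, ΔL, ΔJ).
(c)–(e): forbidden (parity, ΔS, ΔL, ΔJ).
(c)–(f): forbidden (parity, ΔS, ΔL, ΔJ).
(d)–(e): forbidden (parity, ΔS).
(d)–(f): forbidden (parity, ΔS, ΔL).
(e)–(f): forbidden (parity, ΔL, ΔJ).
Allowed pairs: 3 of 15.

3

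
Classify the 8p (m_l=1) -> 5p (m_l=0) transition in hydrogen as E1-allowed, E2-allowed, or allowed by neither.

Δl = 1 − 1 = +0; l_i + l_f = 2.
Δm_l = -1.
E1 (Δl = ±1, |Δm_l| ≤ 1): not satisfied.
E2 (Δl = 0,±2, l_i+l_f ≥ 2, |Δm_l| ≤ 2): satisfied.

E2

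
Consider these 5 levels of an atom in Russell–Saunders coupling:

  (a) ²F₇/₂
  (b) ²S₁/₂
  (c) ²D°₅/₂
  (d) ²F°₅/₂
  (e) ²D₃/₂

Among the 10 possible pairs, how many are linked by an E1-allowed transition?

(a)–(b): forbidden (parity, ΔL, ΔJ).
(a)–(c): allowed.
(a)–(d): allowed.
(a)–(e): forbidden (parity, ΔJ).
(b)–(c): forbidden (ΔL, ΔJ).
(b)–(d): forbidden (ΔL, ΔJ).
(b)–(e): forbidden (parity, ΔL).
(c)–(d): forbidden (parity).
(c)–(e): allowed.
(d)–(e): allowed.
Allowed pairs: 4 of 10.

4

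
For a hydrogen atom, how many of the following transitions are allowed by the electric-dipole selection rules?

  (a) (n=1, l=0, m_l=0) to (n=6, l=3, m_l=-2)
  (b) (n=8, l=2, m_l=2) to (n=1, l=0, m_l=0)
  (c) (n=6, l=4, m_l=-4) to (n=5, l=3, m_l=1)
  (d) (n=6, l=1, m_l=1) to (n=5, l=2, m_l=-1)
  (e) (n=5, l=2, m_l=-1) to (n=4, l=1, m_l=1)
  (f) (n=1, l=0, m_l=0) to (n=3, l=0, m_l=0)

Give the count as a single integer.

(a) forbidden — Δl = +3 (E1 requires Δl = ±1); Δm_l = -2 (E1 requires Δm_l = 0, ±1)
(b) forbidden — Δl = -2 (E1 requires Δl = ±1); Δm_l = -2 (E1 requires Δm_l = 0, ±1)
(c) forbidden — Δm_l = +5 (E1 requires Δm_l = 0, ±1)
(d) forbidden — Δm_l = -2 (E1 requires Δm_l = 0, ±1)
(e) forbidden — Δm_l = +2 (E1 requires Δm_l = 0, ±1)
(f) forbidden — Δl = +0 (E1 requires Δl = ±1)
Total allowed: 0 of 6.

0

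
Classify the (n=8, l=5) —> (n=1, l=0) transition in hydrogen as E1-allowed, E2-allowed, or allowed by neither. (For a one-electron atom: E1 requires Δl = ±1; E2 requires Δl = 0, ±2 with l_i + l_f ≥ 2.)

Δl = 0 − 5 = -5; l_i + l_f = 5.
E1 (Δl = ±1): not satisfied.
E2 (Δl = 0,±2, l_i+l_f ≥ 2): not satisfied.

neither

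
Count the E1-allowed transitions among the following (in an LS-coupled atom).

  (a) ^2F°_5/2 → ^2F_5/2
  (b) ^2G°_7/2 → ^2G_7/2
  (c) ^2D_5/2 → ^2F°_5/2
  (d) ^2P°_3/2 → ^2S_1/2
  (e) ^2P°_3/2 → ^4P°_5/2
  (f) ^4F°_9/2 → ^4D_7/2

5

(a) allowed
(b) allowed
(c) allowed
(d) allowed
(e) forbidden (parity, ΔS fail)
(f) allowed
Total allowed: 5 of 6.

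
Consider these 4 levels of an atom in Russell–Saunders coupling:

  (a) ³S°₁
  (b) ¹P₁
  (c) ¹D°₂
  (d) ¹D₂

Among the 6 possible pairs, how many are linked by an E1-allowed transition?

(a)–(b): forbidden (ΔS).
(a)–(c): forbidden (parity, ΔS, ΔL).
(a)–(d): forbidden (ΔS, ΔL).
(b)–(c): allowed.
(b)–(d): forbidden (parity).
(c)–(d): allowed.
Allowed pairs: 2 of 6.

2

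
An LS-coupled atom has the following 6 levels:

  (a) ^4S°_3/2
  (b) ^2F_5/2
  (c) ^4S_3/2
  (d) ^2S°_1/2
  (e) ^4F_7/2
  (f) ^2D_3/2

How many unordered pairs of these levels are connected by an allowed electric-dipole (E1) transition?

0

(a)–(b): forbidden (ΔS, ΔL).
(a)–(c): forbidden (ΔL).
(a)–(d): forbidden (parity, ΔS, ΔL).
(a)–(e): forbidden (ΔL, ΔJ).
(a)–(f): forbidden (ΔS, ΔL).
(b)–(c): forbidden (parity, ΔS, ΔL).
(b)–(d): forbidden (ΔL, ΔJ).
(b)–(e): forbidden (parity, ΔS).
(b)–(f): forbidden (parity).
(c)–(d): forbidden (ΔS, ΔL).
(c)–(e): forbidden (parity, ΔL, ΔJ).
(c)–(f): forbidden (parity, ΔS, ΔL).
(d)–(e): forbidden (ΔS, ΔL, ΔJ).
(d)–(f): forbidden (ΔL).
(e)–(f): forbidden (parity, ΔS, ΔJ).
Allowed pairs: 0 of 15.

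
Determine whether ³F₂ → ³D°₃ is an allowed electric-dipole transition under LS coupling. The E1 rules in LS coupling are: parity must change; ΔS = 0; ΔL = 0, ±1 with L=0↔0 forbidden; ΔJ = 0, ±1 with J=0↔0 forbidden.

allowed

ΔS = 0: S: 1 → 1 — ok.
ΔL = 0, ±1 (not L=0↔0): L: 3 → 2, ΔL = -1 — ok.
ΔJ = 0, ±1 (not J=0↔0): J: 2 → 3, ΔJ = +1 — ok.
Parity must change: even → odd — ok.
All four E1 rules are satisfied.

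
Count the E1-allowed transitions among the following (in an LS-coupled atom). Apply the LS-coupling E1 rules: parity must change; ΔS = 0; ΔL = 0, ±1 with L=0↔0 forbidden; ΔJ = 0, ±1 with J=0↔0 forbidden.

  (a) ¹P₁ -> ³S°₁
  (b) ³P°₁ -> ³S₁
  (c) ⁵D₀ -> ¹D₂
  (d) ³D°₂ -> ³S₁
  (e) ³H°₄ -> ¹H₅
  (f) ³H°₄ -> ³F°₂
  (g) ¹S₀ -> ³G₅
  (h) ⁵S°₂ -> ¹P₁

1

(a) forbidden (ΔS fails)
(b) allowed
(c) forbidden (parity, ΔS, ΔJ fail)
(d) forbidden (ΔL fails)
(e) forbidden (ΔS fails)
(f) forbidden (parity, ΔL, ΔJ fail)
(g) forbidden (parity, ΔS, ΔL, ΔJ fail)
(h) forbidden (ΔS fails)
Total allowed: 1 of 8.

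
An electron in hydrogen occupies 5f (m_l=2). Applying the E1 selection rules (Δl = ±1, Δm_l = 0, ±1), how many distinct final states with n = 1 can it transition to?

E1 requires l_f ∈ {2, 4}, but neither lies in [0, 0], so no final state is reachable.
Total: 0.

0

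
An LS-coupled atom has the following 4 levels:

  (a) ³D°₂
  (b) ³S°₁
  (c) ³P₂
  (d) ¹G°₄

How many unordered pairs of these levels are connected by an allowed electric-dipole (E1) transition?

(a)–(b): forbidden (parity, ΔL).
(a)–(c): allowed.
(a)–(d): forbidden (parity, ΔS, ΔL, ΔJ).
(b)–(c): allowed.
(b)–(d): forbidden (parity, ΔS, ΔL, ΔJ).
(c)–(d): forbidden (ΔS, ΔL, ΔJ).
Allowed pairs: 2 of 6.

2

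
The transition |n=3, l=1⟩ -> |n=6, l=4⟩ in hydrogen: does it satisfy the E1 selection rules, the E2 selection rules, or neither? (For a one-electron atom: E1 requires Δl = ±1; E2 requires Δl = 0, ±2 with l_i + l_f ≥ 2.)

neither

Δl = 4 − 1 = +3; l_i + l_f = 5.
E1 (Δl = ±1): not satisfied.
E2 (Δl = 0,±2, l_i+l_f ≥ 2): not satisfied.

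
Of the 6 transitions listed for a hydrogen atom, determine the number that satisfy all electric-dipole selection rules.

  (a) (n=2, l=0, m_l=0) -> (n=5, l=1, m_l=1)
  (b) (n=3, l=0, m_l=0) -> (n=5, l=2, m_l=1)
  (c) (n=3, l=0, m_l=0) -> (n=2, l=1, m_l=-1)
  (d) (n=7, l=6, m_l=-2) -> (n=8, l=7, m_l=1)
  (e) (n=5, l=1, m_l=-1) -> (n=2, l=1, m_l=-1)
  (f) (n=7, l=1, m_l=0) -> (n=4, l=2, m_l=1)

3

(a) allowed
(b) forbidden — Δl = +2 (E1 requires Δl = ±1)
(c) allowed
(d) forbidden — Δm_l = +3 (E1 requires Δm_l = 0, ±1)
(e) forbidden — Δl = +0 (E1 requires Δl = ±1)
(f) allowed
Total allowed: 3 of 6.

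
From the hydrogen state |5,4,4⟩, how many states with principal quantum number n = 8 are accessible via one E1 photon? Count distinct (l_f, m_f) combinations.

E1 requires Δl = ±1, so l_f ∈ {3, 5}; with 0 ≤ l_f ≤ n_f−1 = 7, the allowed l_f values are {3, 5}.
For l_f = 3: m_f ∈ {m_i−1, m_i, m_i+1} ∩ [−3, 3] = {3} → 1 state.
For l_f = 5: m_f ∈ {m_i−1, m_i, m_i+1} ∩ [−5, 5] = {3, 4, 5} → 3 states.
Total: 4.

4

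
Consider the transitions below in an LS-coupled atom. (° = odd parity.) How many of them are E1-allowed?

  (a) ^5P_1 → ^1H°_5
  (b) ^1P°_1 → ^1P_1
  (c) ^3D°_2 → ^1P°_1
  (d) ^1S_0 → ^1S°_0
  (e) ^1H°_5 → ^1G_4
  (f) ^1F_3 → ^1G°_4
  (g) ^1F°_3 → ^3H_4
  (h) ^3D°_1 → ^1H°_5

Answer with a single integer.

(a) forbidden (ΔS, ΔL, ΔJ fail)
(b) allowed
(c) forbidden (parity, ΔS fail)
(d) forbidden (ΔL, ΔJ fail)
(e) allowed
(f) allowed
(g) forbidden (ΔS, ΔL fail)
(h) forbidden (parity, ΔS, ΔL, ΔJ fail)
Total allowed: 3 of 8.

3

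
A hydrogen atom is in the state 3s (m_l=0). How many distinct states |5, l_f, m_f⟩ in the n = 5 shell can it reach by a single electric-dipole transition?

E1 requires Δl = ±1, so l_f ∈ {-1, 1}; with 0 ≤ l_f ≤ n_f−1 = 4, the allowed l_f values are {1}.
For l_f = 1: m_f ∈ {m_i−1, m_i, m_i+1} ∩ [−1, 1] = {-1, 0, 1} → 3 states.
Total: 3.

3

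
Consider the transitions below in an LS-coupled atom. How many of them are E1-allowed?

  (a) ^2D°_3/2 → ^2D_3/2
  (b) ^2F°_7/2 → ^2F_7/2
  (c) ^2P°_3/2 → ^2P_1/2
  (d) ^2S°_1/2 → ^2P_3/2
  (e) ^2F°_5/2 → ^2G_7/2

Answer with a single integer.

(a) allowed
(b) allowed
(c) allowed
(d) allowed
(e) allowed
Total allowed: 5 of 5.

5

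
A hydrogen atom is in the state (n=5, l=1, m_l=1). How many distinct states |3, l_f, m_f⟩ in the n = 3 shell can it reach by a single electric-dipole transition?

4

E1 requires Δl = ±1, so l_f ∈ {0, 2}; with 0 ≤ l_f ≤ n_f−1 = 2, the allowed l_f values are {0, 2}.
For l_f = 0: m_f ∈ {m_i−1, m_i, m_i+1} ∩ [−0, 0] = {0} → 1 state.
For l_f = 2: m_f ∈ {m_i−1, m_i, m_i+1} ∩ [−2, 2] = {0, 1, 2} → 3 states.
Total: 4.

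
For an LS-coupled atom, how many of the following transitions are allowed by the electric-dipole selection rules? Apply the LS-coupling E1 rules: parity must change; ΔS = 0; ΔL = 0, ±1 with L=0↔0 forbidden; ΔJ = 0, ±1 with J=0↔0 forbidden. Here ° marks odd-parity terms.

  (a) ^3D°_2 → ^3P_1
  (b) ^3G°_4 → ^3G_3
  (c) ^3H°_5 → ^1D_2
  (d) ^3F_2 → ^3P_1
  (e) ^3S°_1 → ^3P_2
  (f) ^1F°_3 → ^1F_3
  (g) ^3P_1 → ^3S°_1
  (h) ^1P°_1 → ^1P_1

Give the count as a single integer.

6

(a) allowed
(b) allowed
(c) forbidden (ΔS, ΔL, ΔJ fail)
(d) forbidden (parity, ΔL fail)
(e) allowed
(f) allowed
(g) allowed
(h) allowed
Total allowed: 6 of 8.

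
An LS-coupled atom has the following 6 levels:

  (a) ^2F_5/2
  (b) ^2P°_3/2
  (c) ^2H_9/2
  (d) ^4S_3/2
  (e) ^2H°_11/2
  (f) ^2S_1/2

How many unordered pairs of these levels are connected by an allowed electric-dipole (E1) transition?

2

(a)–(b): forbidden (ΔL).
(a)–(c): forbidden (parity, ΔL, ΔJ).
(a)–(d): forbidden (parity, ΔS, ΔL).
(a)–(e): forbidden (ΔL, ΔJ).
(a)–(f): forbidden (parity, ΔL, ΔJ).
(b)–(c): forbidden (ΔL, ΔJ).
(b)–(d): forbidden (ΔS).
(b)–(e): forbidden (parity, ΔL, ΔJ).
(b)–(f): allowed.
(c)–(d): forbidden (parity, ΔS, ΔL, ΔJ).
(c)–(e): allowed.
(c)–(f): forbidden (parity, ΔL, ΔJ).
(d)–(e): forbidden (ΔS, ΔL, ΔJ).
(d)–(f): forbidden (parity, ΔS, ΔL).
(e)–(f): forbidden (ΔL, ΔJ).
Allowed pairs: 2 of 15.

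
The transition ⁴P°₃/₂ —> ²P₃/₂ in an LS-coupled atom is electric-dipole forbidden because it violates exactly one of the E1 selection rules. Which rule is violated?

the ΔS = 0 rule

ΔJ = 0, ±1 (not J=0↔0): J: 3/2 → 3/2, ΔJ = +0 — ✓.
ΔS = 0: S: 3/2 → 1/2 — ✗.
ΔL = 0, ±1 (not L=0↔0): L: 1 → 1, ΔL = +0 — ✓.
Parity must change: odd → even — ✓.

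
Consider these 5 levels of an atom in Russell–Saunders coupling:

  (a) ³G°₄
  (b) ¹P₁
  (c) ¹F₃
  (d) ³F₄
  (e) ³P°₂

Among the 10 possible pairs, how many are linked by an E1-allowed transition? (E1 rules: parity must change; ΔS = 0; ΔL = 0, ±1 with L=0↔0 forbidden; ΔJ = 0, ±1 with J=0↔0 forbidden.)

(a)–(b): forbidden (ΔS, ΔL, ΔJ).
(a)–(c): forbidden (ΔS).
(a)–(d): allowed.
(a)–(e): forbidden (parity, ΔL, ΔJ).
(b)–(c): forbidden (parity, ΔL, ΔJ).
(b)–(d): forbidden (parity, ΔS, ΔL, ΔJ).
(b)–(e): forbidden (ΔS).
(c)–(d): forbidden (parity, ΔS).
(c)–(e): forbidden (ΔS, ΔL).
(d)–(e): forbidden (ΔL, ΔJ).
Allowed pairs: 1 of 10.

1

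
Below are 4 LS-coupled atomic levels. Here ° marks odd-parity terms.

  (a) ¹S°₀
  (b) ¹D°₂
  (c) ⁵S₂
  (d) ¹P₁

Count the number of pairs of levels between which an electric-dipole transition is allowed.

2

(a)–(b): forbidden (parity, ΔL, ΔJ).
(a)–(c): forbidden (ΔS, ΔL, ΔJ).
(a)–(d): allowed.
(b)–(c): forbidden (ΔS, ΔL).
(b)–(d): allowed.
(c)–(d): forbidden (parity, ΔS).
Allowed pairs: 2 of 6.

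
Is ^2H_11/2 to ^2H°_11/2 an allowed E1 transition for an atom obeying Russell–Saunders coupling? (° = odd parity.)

Reading off the term symbols: S 1/2→1/2, L 5→5, J 11/2→11/2, parity even→odd.
ΔL = 0, ±1 (not L=0↔0): L: 5 → 5, ΔL = +0 — satisfied.
ΔJ = 0, ±1 (not J=0↔0): J: 11/2 → 11/2, ΔJ = +0 — satisfied.
Parity must change: even → odd — satisfied.
ΔS = 0: S: 1/2 → 1/2 — satisfied.
All four E1 rules are satisfied.

allowed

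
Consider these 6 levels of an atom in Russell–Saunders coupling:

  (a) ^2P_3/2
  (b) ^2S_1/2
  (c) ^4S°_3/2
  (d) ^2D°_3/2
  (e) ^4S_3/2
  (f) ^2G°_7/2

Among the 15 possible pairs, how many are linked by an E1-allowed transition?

1

(a)–(b): forbidden (parity).
(a)–(c): forbidden (ΔS).
(a)–(d): allowed.
(a)–(e): forbidden (parity, ΔS).
(a)–(f): forbidden (ΔL, ΔJ).
(b)–(c): forbidden (ΔS, ΔL).
(b)–(d): forbidden (ΔL).
(b)–(e): forbidden (parity, ΔS, ΔL).
(b)–(f): forbidden (ΔL, ΔJ).
(c)–(d): forbidden (parity, ΔS, ΔL).
(c)–(e): forbidden (ΔL).
(c)–(f): forbidden (parity, ΔS, ΔL, ΔJ).
(d)–(e): forbidden (ΔS, ΔL).
(d)–(f): forbidden (parity, ΔL, ΔJ).
(e)–(f): forbidden (ΔS, ΔL, ΔJ).
Allowed pairs: 1 of 15.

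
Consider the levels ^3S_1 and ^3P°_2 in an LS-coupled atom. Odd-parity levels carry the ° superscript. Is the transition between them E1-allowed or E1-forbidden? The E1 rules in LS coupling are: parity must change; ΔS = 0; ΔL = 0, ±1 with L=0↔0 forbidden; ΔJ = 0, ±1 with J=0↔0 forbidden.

ΔL = 0, ±1 (not L=0↔0): L: 0 → 1, ΔL = +1 — satisfied.
ΔJ = 0, ±1 (not J=0↔0): J: 1 → 2, ΔJ = +1 — satisfied.
ΔS = 0: S: 1 → 1 — satisfied.
Parity must change: even → odd — satisfied.
All four E1 rules are satisfied.

allowed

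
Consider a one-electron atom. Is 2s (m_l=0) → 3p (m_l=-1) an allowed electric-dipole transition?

Initial l = 0, final l = 1, so Δl = +1. E1 requires Δl = ±1: satisfied.
m_l: 0 → -1 (Δm_l = -1). |Δm_l| ≤ 1 satisfied.
All E1 selection rules are satisfied.

allowed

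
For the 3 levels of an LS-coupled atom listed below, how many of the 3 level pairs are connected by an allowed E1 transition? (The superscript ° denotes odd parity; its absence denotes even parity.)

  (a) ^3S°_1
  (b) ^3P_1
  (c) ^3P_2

(a)–(b): allowed.
(a)–(c): allowed.
(b)–(c): forbidden (parity).
Allowed pairs: 2 of 3.

2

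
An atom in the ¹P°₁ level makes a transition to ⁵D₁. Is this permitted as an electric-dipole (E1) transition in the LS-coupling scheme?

forbidden

Reading off the term symbols: S 0→2, L 1→2, J 1→1, parity odd→even.
Parity must change: odd → even — ✓.
ΔS = 0: S: 0 → 2 — ✗.
ΔL = 0, ±1 (not L=0↔0): L: 1 → 2, ΔL = +1 — ✓.
ΔJ = 0, ±1 (not J=0↔0): J: 1 → 1, ΔJ = +0 — ✓.
Rule(s) violated: ΔS.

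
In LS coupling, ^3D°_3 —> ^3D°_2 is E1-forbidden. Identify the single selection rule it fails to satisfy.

parity

Initial level: S=1, L=2, J=3, parity odd. Final level: S=1, L=2, J=2, parity odd.
ΔS = 0: S: 1 → 1 — satisfied.
ΔJ = 0, ±1 (not J=0↔0): J: 3 → 2, ΔJ = -1 — satisfied.
Parity must change: odd → odd — violated.
ΔL = 0, ±1 (not L=0↔0): L: 2 → 2, ΔL = +0 — satisfied.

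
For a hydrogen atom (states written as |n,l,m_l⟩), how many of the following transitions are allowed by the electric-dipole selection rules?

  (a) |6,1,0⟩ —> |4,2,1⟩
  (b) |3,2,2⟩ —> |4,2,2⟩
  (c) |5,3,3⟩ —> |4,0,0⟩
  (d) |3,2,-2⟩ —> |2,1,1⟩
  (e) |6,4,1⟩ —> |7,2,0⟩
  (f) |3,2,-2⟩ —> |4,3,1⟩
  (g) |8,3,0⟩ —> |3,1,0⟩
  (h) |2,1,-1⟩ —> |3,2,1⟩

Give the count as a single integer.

1

(a) allowed
(b) forbidden — Δl = +0 (E1 requires Δl = ±1)
(c) forbidden — Δl = -3 (E1 requires Δl = ±1); Δm_l = -3 (E1 requires Δm_l = 0, ±1)
(d) forbidden — Δm_l = +3 (E1 requires Δm_l = 0, ±1)
(e) forbidden — Δl = -2 (E1 requires Δl = ±1)
(f) forbidden — Δm_l = +3 (E1 requires Δm_l = 0, ±1)
(g) forbidden — Δl = -2 (E1 requires Δl = ±1)
(h) forbidden — Δm_l = +2 (E1 requires Δm_l = 0, ±1)
Total allowed: 1 of 8.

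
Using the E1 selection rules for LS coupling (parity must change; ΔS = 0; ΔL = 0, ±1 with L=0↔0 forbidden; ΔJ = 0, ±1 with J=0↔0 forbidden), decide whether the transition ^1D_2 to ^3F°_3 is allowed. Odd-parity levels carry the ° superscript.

ΔL = 0, ±1 (not L=0↔0): L: 2 → 3, ΔL = +1 — ✓.
ΔS = 0: S: 0 → 1 — ✗.
Parity must change: even → odd — ✓.
ΔJ = 0, ±1 (not J=0↔0): J: 2 → 3, ΔJ = +1 — ✓.
Rule(s) violated: ΔS.

forbidden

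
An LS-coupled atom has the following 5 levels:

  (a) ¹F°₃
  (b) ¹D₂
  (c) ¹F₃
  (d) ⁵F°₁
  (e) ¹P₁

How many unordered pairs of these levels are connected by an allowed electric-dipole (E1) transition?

2

(a)–(b): allowed.
(a)–(c): allowed.
(a)–(d): forbidden (parity, ΔS, ΔJ).
(a)–(e): forbidden (ΔL, ΔJ).
(b)–(c): forbidden (parity).
(b)–(d): forbidden (ΔS).
(b)–(e): forbidden (parity).
(c)–(d): forbidden (ΔS, ΔJ).
(c)–(e): forbidden (parity, ΔL, ΔJ).
(d)–(e): forbidden (ΔS, ΔL).
Allowed pairs: 2 of 10.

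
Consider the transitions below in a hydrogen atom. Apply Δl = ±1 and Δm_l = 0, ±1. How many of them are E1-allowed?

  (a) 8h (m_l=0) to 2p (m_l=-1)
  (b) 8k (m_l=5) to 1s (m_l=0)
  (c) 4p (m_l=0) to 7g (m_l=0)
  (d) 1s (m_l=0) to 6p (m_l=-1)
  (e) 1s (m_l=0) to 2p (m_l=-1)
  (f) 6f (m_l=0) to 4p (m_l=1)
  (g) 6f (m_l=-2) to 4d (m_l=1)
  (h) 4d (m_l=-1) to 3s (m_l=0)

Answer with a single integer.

2

(a) forbidden — Δl = -4 (E1 requires Δl = ±1)
(b) forbidden — Δl = -7 (E1 requires Δl = ±1); Δm_l = -5 (E1 requires Δm_l = 0, ±1)
(c) forbidden — Δl = +3 (E1 requires Δl = ±1)
(d) allowed
(e) allowed
(f) forbidden — Δl = -2 (E1 requires Δl = ±1)
(g) forbidden — Δm_l = +3 (E1 requires Δm_l = 0, ±1)
(h) forbidden — Δl = -2 (E1 requires Δl = ±1)
Total allowed: 2 of 8.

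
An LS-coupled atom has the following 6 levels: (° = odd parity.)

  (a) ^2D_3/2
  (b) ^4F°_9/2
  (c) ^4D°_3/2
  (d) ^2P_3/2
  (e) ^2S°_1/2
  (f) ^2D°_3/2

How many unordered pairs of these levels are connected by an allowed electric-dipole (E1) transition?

3

(a)–(b): forbidden (ΔS, ΔJ).
(a)–(c): forbidden (ΔS).
(a)–(d): forbidden (parity).
(a)–(e): forbidden (ΔL).
(a)–(f): allowed.
(b)–(c): forbidden (parity, ΔJ).
(b)–(d): forbidden (ΔS, ΔL, ΔJ).
(b)–(e): forbidden (parity, ΔS, ΔL, ΔJ).
(b)–(f): forbidden (parity, ΔS, ΔJ).
(c)–(d): forbidden (ΔS).
(c)–(e): forbidden (parity, ΔS, ΔL).
(c)–(f): forbidden (parity, ΔS).
(d)–(e): allowed.
(d)–(f): allowed.
(e)–(f): forbidden (parity, ΔL).
Allowed pairs: 3 of 15.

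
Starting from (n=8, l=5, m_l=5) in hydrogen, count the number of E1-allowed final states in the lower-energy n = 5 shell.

E1 requires Δl = ±1, so l_f ∈ {4, 6}; with 0 ≤ l_f ≤ n_f−1 = 4, the allowed l_f values are {4}.
For l_f = 4: m_f ∈ {m_i−1, m_i, m_i+1} ∩ [−4, 4] = {4} → 1 state.
Total: 1.

1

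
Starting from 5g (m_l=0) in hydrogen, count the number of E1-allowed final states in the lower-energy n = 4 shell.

E1 requires Δl = ±1, so l_f ∈ {3, 5}; with 0 ≤ l_f ≤ n_f−1 = 3, the allowed l_f values are {3}.
For l_f = 3: m_f ∈ {m_i−1, m_i, m_i+1} ∩ [−3, 3] = {-1, 0, 1} → 3 states.
Total: 3.

3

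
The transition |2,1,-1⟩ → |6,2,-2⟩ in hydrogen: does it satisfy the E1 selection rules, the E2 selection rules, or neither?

E1

Δl = 2 − 1 = +1; l_i + l_f = 3.
Δm_l = -1.
E1 (Δl = ±1, |Δm_l| ≤ 1): satisfied.
E2 (Δl = 0,±2, l_i+l_f ≥ 2, |Δm_l| ≤ 2): not satisfied.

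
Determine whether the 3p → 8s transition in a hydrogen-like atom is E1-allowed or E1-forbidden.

l: 1 → 0 (Δl = -1). Δl = ±1 ok.
All E1 selection rules are satisfied.

allowed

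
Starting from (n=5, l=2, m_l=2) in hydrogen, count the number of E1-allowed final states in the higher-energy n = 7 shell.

4

E1 requires Δl = ±1, so l_f ∈ {1, 3}; with 0 ≤ l_f ≤ n_f−1 = 6, the allowed l_f values are {1, 3}.
For l_f = 1: m_f ∈ {m_i−1, m_i, m_i+1} ∩ [−1, 1] = {1} → 1 state.
For l_f = 3: m_f ∈ {m_i−1, m_i, m_i+1} ∩ [−3, 3] = {1, 2, 3} → 3 states.
Total: 4.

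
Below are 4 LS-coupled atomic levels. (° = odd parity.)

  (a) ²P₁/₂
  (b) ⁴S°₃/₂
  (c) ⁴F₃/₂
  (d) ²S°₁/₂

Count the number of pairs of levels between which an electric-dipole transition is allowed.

(a)–(b): forbidden (ΔS).
(a)–(c): forbidden (parity, ΔS, ΔL).
(a)–(d): allowed.
(b)–(c): forbidden (ΔL).
(b)–(d): forbidden (parity, ΔS, ΔL).
(c)–(d): forbidden (ΔS, ΔL).
Allowed pairs: 1 of 6.

1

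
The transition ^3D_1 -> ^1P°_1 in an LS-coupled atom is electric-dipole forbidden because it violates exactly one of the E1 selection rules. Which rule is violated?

the ΔS = 0 rule

Parity must change: even → odd — passes.
ΔS = 0: S: 1 → 0 — fails.
ΔL = 0, ±1 (not L=0↔0): L: 2 → 1, ΔL = -1 — passes.
ΔJ = 0, ±1 (not J=0↔0): J: 1 → 1, ΔJ = +0 — passes.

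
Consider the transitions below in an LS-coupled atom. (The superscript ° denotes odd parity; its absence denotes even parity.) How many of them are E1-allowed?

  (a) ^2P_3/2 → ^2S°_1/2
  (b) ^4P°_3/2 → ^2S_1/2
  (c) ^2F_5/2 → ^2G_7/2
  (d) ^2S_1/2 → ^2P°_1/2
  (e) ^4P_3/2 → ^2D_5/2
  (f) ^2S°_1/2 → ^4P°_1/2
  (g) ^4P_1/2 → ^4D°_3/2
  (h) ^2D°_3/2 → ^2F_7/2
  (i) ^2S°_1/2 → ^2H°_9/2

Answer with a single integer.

(a) allowed
(b) forbidden (ΔS fails)
(c) forbidden (parity fails)
(d) allowed
(e) forbidden (parity, ΔS fail)
(f) forbidden (parity, ΔS fail)
(g) allowed
(h) forbidden (ΔJ fails)
(i) forbidden (parity, ΔL, ΔJ fail)
Total allowed: 3 of 9.

3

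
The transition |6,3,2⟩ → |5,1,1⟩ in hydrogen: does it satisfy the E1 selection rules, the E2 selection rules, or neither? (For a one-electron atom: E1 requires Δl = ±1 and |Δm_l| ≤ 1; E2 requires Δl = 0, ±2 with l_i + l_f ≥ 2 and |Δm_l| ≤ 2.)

Δl = 1 − 3 = -2; l_i + l_f = 4.
Δm_l = -1.
E1 (Δl = ±1, |Δm_l| ≤ 1): not satisfied.
E2 (Δl = 0,±2, l_i+l_f ≥ 2, |Δm_l| ≤ 2): satisfied.

E2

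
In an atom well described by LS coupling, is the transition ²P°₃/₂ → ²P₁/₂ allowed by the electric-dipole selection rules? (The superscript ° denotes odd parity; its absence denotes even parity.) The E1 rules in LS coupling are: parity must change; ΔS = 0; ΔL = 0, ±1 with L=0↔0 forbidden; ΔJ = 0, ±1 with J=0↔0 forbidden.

allowed

Parity must change: odd → even — passes.
ΔL = 0, ±1 (not L=0↔0): L: 1 → 1, ΔL = +0 — passes.
ΔS = 0: S: 1/2 → 1/2 — passes.
ΔJ = 0, ±1 (not J=0↔0): J: 3/2 → 1/2, ΔJ = -1 — passes.
All four E1 rules are satisfied.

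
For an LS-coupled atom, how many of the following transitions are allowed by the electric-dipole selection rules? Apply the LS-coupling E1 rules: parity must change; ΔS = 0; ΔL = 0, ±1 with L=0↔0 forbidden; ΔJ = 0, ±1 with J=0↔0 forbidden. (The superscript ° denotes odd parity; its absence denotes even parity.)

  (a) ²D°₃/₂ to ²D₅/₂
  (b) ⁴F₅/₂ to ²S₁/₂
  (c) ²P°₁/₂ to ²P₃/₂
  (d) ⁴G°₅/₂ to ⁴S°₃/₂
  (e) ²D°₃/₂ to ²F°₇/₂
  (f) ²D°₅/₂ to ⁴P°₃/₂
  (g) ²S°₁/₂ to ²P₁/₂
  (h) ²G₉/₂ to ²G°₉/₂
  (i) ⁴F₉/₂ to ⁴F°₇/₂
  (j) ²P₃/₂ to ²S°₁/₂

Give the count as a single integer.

6

(a) allowed
(b) forbidden (parity, ΔS, ΔL, ΔJ fail)
(c) allowed
(d) forbidden (parity, ΔL fail)
(e) forbidden (parity, ΔJ fail)
(f) forbidden (parity, ΔS fail)
(g) allowed
(h) allowed
(i) allowed
(j) allowed
Total allowed: 6 of 10.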